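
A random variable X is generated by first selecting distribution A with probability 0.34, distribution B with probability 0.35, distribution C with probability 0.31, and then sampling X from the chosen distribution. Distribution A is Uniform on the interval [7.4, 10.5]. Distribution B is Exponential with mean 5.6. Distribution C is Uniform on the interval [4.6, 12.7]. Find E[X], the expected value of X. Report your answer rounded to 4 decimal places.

Component means — A: 8.95; B: 5.6; C: 8.65.
E[X] = 0.34·8.95 + 0.35·5.6 + 0.31·8.65 = 7.6845.

7.6845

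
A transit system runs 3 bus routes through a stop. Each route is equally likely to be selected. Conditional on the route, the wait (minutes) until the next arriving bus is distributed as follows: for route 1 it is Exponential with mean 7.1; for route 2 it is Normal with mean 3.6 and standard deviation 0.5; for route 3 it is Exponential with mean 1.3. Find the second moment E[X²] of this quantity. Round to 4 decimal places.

For each component E[X²] = Var + (mean)², giving 1: 100.82; 2: 13.21; 3: 3.38.
Overall E[X²] = 0.333333·100.82 + 0.333333·13.21 + 0.333333·3.38 = 39.1367.

39.1367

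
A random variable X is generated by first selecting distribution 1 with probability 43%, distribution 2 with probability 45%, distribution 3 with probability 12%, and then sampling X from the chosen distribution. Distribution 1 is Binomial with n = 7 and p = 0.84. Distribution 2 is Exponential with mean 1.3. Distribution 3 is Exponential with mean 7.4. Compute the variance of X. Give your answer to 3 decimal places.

Per component, 1: μ=5.88, E[X²]=35.5152; 2: μ=1.3, E[X²]=3.38; 3: μ=7.4, E[X²]=109.52.
E[X] = 0.43·5.88 + 0.45·1.3 + 0.12·7.4 = 4.0014.
E[X²] = 0.43·35.5152 + 0.45·3.38 + 0.12·109.52 = 29.9349.
Var(X) = E[X²] − (E[X])² = 29.9349 − 16.0112 = 13.9237.

13.924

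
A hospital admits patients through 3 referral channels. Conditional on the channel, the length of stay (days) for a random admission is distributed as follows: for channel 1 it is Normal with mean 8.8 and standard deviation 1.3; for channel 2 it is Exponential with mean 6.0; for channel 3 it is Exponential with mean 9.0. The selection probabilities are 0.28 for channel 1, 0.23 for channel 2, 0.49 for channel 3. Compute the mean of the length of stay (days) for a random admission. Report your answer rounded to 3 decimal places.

Component means — 1: 8.8; 2: 6; 3: 9.
E[X] = 0.28·8.8 + 0.23·6 + 0.49·9 = 8.254.

8.254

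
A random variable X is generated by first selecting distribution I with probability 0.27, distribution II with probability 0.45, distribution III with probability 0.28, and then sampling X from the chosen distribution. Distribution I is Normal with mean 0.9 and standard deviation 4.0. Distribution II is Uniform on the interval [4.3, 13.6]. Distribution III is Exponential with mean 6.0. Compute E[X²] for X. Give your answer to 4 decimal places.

63.9882

For each component E[X²] = Var + (mean)², giving I: 16.81; II: 87.31; III: 72.
Overall E[X²] = 0.27·16.81 + 0.45·87.31 + 0.28·72 = 63.9882.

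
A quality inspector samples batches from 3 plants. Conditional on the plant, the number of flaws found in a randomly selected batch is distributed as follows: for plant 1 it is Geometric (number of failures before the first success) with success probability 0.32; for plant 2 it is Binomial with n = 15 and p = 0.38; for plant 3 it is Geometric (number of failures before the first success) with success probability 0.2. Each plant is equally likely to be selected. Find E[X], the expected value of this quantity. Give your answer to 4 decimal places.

3.9417

Component means — 1: 2.125; 2: 5.7; 3: 4.
E[X] = 0.333333·2.125 + 0.333333·5.7 + 0.333333·4 = 3.94167.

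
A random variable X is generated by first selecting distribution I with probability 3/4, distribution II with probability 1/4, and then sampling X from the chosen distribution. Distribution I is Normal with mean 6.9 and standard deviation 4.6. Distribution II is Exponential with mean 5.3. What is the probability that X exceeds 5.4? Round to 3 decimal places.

Conditional on each component, P(X > 5.4): I: 0.627821; II: 0.361003.
By total probability, P(X > 5.4) = 0.75·0.627821 + 0.25·0.361003 = 0.561116.

0.561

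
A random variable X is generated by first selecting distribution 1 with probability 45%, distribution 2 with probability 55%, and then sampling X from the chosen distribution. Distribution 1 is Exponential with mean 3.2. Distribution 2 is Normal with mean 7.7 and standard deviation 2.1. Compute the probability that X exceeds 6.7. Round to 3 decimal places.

0.431

Conditional on each component, P(X > 6.7): 1: 0.123224; 2: 0.683031.
By total probability, P(X > 6.7) = 0.45·0.123224 + 0.55·0.683031 = 0.431118.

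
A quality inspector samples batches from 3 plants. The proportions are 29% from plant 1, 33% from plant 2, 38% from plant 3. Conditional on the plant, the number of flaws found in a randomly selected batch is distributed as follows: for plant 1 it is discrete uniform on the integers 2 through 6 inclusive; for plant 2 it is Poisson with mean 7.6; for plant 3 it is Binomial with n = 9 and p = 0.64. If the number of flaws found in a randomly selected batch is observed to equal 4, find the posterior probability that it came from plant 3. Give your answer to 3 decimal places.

Likelihoods P(X=4 | ·): 1: 0.2; 2: 0.0695673; 3: 0.127821.
Posterior ∝ prior × likelihood. Numerator for 3: 0.38·0.127821 = 0.0485721.
Normalizing constant: 0.29·0.2 + 0.33·0.0695673 + 0.38·0.127821 = 0.129529.
P(3 | observation) = 0.0485721 / 0.129529 = 0.374989.

0.375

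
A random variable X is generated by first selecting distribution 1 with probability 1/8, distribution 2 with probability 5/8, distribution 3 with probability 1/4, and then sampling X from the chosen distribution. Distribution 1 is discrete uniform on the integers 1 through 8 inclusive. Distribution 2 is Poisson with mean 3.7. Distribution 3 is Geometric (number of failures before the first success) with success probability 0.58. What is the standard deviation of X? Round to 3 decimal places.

Per component, 1: μ=4.5, E[X²]=25.5; 2: μ=3.7, E[X²]=17.39; 3: μ=0.724138, E[X²]=1.77289.
E[X] = 0.125·4.5 + 0.625·3.7 + 0.25·0.724138 = 3.05603.
E[X²] = 0.125·25.5 + 0.625·17.39 + 0.25·1.77289 = 14.4995.
Var(X) = E[X²] − (E[X])² = 14.4995 − 9.33935 = 5.16013.
SD(X) = √5.16013 = 2.27159.

2.272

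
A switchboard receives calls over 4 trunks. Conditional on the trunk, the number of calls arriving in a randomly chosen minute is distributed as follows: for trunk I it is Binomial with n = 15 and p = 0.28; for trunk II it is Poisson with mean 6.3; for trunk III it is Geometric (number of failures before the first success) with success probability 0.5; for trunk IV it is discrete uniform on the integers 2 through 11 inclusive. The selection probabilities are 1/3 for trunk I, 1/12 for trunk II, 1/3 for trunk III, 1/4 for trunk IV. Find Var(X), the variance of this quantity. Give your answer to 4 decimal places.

Per component, I: μ=4.2, E[X²]=20.664; II: μ=6.3, E[X²]=45.99; III: μ=1, E[X²]=3; IV: μ=6.5, E[X²]=50.5.
E[X] = 0.333333·4.2 + 0.0833333·6.3 + 0.333333·1 + 0.25·6.5 = 3.88333.
E[X²] = 0.333333·20.664 + 0.0833333·45.99 + 0.333333·3 + 0.25·50.5 = 24.3455.
Var(X) = E[X²] − (E[X])² = 24.3455 − 15.0803 = 9.26522.

9.2652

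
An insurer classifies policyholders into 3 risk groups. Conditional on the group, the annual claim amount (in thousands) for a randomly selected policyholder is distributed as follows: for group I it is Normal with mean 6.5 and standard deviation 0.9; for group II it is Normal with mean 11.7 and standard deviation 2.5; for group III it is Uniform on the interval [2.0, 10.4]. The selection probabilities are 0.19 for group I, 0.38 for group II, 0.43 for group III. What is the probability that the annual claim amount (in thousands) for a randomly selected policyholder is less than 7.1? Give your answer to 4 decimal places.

0.4156

Conditional on each group, P(X < 7.1): I: 0.747507; II: 0.0328841; III: 0.607143.
By total probability, P(X < 7.1) = 0.19·0.747507 + 0.38·0.0328841 + 0.43·0.607143 = 0.415594.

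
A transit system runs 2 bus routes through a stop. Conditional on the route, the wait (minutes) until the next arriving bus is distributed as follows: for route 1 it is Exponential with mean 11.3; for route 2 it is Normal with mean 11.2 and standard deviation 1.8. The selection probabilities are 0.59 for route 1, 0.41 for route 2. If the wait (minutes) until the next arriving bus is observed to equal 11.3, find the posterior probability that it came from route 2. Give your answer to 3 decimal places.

Likelihoods f(11.3 | ·): 1: 0.0325557; 2: 0.221293.
Posterior ∝ prior × likelihood. Numerator for 2: 0.41·0.221293 = 0.0907301.
Normalizing constant: 0.59·0.0325557 + 0.41·0.221293 = 0.109938.
P(2 | observation) = 0.0907301 / 0.109938 = 0.825284.

0.825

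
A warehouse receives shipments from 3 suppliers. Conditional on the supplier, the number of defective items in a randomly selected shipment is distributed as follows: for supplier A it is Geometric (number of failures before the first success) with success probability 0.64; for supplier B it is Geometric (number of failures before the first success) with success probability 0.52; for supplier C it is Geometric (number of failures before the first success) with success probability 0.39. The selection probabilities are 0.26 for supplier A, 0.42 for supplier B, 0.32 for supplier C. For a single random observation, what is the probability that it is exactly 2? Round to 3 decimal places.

0.118

Conditional on each supplier, P(X = 2): A: 0.082944; B: 0.119808; C: 0.145119.
By total probability, P(X = 2) = 0.26·0.082944 + 0.42·0.119808 + 0.32·0.145119 = 0.118323.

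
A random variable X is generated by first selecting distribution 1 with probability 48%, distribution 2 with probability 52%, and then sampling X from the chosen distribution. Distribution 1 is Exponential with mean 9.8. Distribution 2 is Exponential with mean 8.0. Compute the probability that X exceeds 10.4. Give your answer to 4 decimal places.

Conditional on each component, P(X > 10.4): 1: 0.346032; 2: 0.272532.
By total probability, P(X > 10.4) = 0.48·0.346032 + 0.52·0.272532 = 0.307812.

0.3078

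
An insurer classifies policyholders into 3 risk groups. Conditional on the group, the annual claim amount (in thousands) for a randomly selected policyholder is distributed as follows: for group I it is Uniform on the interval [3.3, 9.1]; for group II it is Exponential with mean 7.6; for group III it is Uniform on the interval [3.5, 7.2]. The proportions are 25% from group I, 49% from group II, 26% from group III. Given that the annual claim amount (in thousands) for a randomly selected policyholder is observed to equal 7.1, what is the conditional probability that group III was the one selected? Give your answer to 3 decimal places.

0.507

Likelihoods f(7.1 | ·): I: 0.172414; II: 0.0516968; III: 0.27027.
Posterior ∝ prior × likelihood. Numerator for III: 0.26·0.27027 = 0.0702703.
Normalizing constant: 0.25·0.172414 + 0.49·0.0516968 + 0.26·0.27027 = 0.138705.
P(III | observation) = 0.0702703 / 0.138705 = 0.506616.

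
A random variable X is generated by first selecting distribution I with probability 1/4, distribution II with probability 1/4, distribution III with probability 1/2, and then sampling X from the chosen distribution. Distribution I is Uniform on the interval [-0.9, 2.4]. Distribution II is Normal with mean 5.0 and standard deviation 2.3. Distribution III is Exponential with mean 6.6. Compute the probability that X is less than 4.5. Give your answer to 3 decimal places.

Conditional on each component, P(X < 4.5): I: 1; II: 0.413952; III: 0.494303.
By total probability, P(X < 4.5) = 0.25·1 + 0.25·0.413952 + 0.5·0.494303 = 0.60064.

0.601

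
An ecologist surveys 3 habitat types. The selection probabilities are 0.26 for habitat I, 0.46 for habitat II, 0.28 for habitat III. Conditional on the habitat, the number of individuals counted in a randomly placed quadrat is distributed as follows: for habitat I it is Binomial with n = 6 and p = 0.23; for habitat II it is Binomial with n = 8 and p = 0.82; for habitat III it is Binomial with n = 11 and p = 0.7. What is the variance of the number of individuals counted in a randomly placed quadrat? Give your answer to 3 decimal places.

7.751

Per component, I: μ=1.38, E[X²]=2.967; II: μ=6.56, E[X²]=44.2144; III: μ=7.7, E[X²]=61.6.
E[X] = 0.26·1.38 + 0.46·6.56 + 0.28·7.7 = 5.5324.
E[X²] = 0.26·2.967 + 0.46·44.2144 + 0.28·61.6 = 38.358.
Var(X) = E[X²] − (E[X])² = 38.358 − 30.6074 = 7.75059.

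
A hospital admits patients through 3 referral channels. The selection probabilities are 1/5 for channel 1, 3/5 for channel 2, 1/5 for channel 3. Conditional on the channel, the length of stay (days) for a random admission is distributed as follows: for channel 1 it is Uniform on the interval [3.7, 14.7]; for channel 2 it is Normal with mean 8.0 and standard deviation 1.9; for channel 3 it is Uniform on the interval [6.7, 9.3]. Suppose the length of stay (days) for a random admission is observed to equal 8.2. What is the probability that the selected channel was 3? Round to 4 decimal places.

Likelihoods f(8.2 | ·): 1: 0.0909091; 2: 0.20881; 3: 0.384615.
Posterior ∝ prior × likelihood. Numerator for 3: 0.2·0.384615 = 0.0769231.
Normalizing constant: 0.2·0.0909091 + 0.6·0.20881 + 0.2·0.384615 = 0.220391.
P(3 | observation) = 0.0769231 / 0.220391 = 0.349031.

0.3490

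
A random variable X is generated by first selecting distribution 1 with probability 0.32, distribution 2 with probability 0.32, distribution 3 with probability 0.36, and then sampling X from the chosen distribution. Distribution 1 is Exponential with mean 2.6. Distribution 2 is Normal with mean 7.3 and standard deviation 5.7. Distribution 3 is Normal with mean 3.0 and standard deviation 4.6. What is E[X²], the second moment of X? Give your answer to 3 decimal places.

For each component E[X²] = Var + (mean)², giving 1: 13.52; 2: 85.78; 3: 30.16.
Overall E[X²] = 0.32·13.52 + 0.32·85.78 + 0.36·30.16 = 42.6336.

42.634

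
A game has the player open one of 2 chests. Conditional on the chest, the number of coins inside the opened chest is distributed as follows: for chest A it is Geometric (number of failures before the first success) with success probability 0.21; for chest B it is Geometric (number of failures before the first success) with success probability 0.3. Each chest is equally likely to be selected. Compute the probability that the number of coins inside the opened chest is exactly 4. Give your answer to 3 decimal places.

0.077

Conditional on each chest, P(X = 4): A: 0.0817952; B: 0.07203.
By total probability, P(X = 4) = 0.5·0.0817952 + 0.5·0.07203 = 0.0769126.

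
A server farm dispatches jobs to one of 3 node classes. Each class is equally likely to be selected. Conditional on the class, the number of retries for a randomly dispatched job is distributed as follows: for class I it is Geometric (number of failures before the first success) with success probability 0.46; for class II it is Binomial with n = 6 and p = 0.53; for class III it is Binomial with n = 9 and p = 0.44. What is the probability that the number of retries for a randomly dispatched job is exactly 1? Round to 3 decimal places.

Conditional on each class, P(X = 1): I: 0.2484; II: 0.0729317; III: 0.0383001.
By total probability, P(X = 1) = 0.333333·0.2484 + 0.333333·0.0729317 + 0.333333·0.0383001 = 0.119877.

0.120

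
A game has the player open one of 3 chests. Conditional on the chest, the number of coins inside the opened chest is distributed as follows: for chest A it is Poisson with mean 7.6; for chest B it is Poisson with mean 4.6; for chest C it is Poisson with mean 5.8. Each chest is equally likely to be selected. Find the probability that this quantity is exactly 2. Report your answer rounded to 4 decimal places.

Conditional on each chest, P(X = 2): A: 0.014453; B: 0.106348; C: 0.0509235.
By total probability, P(X = 2) = 0.333333·0.014453 + 0.333333·0.106348 + 0.333333·0.0509235 = 0.0572416.

0.0572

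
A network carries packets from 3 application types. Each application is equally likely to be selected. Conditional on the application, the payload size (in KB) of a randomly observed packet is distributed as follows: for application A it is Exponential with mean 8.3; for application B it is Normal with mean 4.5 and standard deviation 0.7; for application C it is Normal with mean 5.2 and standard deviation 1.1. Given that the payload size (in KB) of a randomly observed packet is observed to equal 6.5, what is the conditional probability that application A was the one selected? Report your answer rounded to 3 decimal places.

Likelihoods f(6.5 | ·): A: 0.0550569; B: 0.00962014; C: 0.180397.
Posterior ∝ prior × likelihood. Numerator for A: 0.333333·0.0550569 = 0.0183523.
Normalizing constant: 0.333333·0.0550569 + 0.333333·0.00962014 + 0.333333·0.180397 = 0.0816913.
P(A | observation) = 0.0183523 / 0.0816913 = 0.224654.

0.225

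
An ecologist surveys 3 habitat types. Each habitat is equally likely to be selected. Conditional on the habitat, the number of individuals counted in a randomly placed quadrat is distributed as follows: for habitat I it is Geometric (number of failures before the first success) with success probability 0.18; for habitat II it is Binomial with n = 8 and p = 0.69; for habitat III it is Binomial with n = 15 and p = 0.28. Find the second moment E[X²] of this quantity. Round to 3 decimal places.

For each component E[X²] = Var + (mean)², giving I: 46.0617; II: 32.1816; III: 20.664.
Overall E[X²] = 0.333333·46.0617 + 0.333333·32.1816 + 0.333333·20.664 = 32.9691.

32.969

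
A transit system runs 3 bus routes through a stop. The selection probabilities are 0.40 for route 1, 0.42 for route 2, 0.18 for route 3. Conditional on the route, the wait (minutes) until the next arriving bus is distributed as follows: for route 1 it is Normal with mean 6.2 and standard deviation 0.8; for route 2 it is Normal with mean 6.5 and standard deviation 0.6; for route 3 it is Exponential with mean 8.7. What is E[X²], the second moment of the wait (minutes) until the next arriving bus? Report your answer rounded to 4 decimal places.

60.7766

For each component E[X²] = Var + (mean)², giving 1: 39.08; 2: 42.61; 3: 151.38.
Overall E[X²] = 0.4·39.08 + 0.42·42.61 + 0.18·151.38 = 60.7766.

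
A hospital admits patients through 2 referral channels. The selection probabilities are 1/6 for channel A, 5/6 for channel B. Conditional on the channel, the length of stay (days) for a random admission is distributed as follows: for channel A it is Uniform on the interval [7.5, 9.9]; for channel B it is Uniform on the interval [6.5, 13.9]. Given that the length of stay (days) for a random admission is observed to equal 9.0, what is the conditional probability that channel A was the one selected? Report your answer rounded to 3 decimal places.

0.381

Likelihoods f(9.0 | ·): A: 0.416667; B: 0.135135.
Posterior ∝ prior × likelihood. Numerator for A: 0.166667·0.416667 = 0.0694444.
Normalizing constant: 0.166667·0.416667 + 0.833333·0.135135 = 0.182057.
P(A | observation) = 0.0694444 / 0.182057 = 0.381443.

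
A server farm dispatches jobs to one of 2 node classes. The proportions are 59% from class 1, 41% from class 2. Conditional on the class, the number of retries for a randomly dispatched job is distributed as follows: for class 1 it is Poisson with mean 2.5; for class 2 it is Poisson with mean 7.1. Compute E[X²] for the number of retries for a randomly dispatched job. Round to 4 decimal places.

For each component E[X²] = Var + (mean)², giving 1: 8.75; 2: 57.51.
Overall E[X²] = 0.59·8.75 + 0.41·57.51 = 28.7416.

28.7416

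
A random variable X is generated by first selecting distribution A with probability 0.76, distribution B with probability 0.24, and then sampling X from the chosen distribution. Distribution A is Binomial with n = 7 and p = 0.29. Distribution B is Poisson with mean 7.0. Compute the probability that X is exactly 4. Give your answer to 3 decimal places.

Conditional on each component, P(X = 4): A: 0.0886003; B: 0.0912262.
By total probability, P(X = 4) = 0.76·0.0886003 + 0.24·0.0912262 = 0.0892305.

0.089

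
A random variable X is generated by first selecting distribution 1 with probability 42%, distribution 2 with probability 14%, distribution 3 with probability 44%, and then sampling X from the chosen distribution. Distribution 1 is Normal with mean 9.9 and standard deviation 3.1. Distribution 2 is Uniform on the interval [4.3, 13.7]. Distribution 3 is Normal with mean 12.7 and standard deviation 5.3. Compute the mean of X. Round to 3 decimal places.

11.006

Component means — 1: 9.9; 2: 9; 3: 12.7.
E[X] = 0.42·9.9 + 0.14·9 + 0.44·12.7 = 11.006.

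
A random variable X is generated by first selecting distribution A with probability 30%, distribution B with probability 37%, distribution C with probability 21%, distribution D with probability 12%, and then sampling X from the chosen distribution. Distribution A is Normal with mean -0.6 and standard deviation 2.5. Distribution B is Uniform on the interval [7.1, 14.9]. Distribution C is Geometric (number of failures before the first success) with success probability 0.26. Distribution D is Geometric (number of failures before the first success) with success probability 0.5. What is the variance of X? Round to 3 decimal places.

Per component, A: μ=-0.6, E[X²]=6.61; B: μ=11, E[X²]=126.07; C: μ=2.84615, E[X²]=19.0473; D: μ=1, E[X²]=3.
E[X] = 0.3·-0.6 + 0.37·11 + 0.21·2.84615 + 0.12·1 = 4.60769.
E[X²] = 0.3·6.61 + 0.37·126.07 + 0.21·19.0473 + 0.12·3 = 52.9888.
Var(X) = E[X²] − (E[X])² = 52.9888 − 21.2308 = 31.758.

31.758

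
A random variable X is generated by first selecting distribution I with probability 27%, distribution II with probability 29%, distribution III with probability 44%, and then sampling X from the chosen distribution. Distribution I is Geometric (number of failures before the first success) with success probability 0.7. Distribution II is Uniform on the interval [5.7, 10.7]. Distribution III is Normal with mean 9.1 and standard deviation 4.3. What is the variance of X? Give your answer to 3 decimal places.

22.670

Per component, I: μ=0.428571, E[X²]=0.795918; II: μ=8.2, E[X²]=69.3233; III: μ=9.1, E[X²]=101.3.
E[X] = 0.27·0.428571 + 0.29·8.2 + 0.44·9.1 = 6.49771.
E[X²] = 0.27·0.795918 + 0.29·69.3233 + 0.44·101.3 = 64.8907.
Var(X) = E[X²] − (E[X])² = 64.8907 − 42.2203 = 22.6704.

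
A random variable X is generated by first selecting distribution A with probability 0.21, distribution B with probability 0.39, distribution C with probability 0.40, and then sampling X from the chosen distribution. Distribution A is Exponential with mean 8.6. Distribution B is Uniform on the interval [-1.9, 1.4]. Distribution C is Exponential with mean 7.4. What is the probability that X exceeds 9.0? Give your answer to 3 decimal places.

0.192

Conditional on each component, P(X > 9.0): A: 0.351161; B: 0; C: 0.296349.
By total probability, P(X > 9.0) = 0.21·0.351161 + 0.39·0 + 0.4·0.296349 = 0.192283.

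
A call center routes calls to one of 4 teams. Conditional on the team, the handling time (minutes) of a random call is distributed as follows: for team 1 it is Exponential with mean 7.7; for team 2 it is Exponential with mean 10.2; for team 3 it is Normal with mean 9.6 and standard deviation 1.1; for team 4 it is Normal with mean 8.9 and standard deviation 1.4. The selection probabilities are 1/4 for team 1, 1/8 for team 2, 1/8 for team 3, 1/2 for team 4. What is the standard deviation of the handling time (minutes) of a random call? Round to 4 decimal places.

5.4396

Per component, 1: μ=7.7, E[X²]=118.58; 2: μ=10.2, E[X²]=208.08; 3: μ=9.6, E[X²]=93.37; 4: μ=8.9, E[X²]=81.17.
E[X] = 0.25·7.7 + 0.125·10.2 + 0.125·9.6 + 0.5·8.9 = 8.85.
E[X²] = 0.25·118.58 + 0.125·208.08 + 0.125·93.37 + 0.5·81.17 = 107.911.
Var(X) = E[X²] − (E[X])² = 107.911 − 78.3225 = 29.5888.
SD(X) = √29.5888 = 5.43955.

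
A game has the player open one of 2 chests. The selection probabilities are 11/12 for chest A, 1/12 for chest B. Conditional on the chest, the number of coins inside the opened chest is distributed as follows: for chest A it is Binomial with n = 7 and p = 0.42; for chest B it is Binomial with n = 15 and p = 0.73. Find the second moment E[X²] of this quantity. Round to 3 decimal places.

For each component E[X²] = Var + (mean)², giving A: 10.3488; B: 122.859.
Overall E[X²] = 0.916667·10.3488 + 0.0833333·122.859 = 19.7246.

19.725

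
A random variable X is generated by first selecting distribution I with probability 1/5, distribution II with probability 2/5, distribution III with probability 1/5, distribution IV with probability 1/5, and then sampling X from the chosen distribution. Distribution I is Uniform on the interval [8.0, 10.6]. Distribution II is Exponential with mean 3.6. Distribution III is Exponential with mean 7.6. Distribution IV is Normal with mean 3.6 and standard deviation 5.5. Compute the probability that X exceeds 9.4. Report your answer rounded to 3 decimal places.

Conditional on each component, P(X > 9.4): I: 0.461538; II: 0.0734529; III: 0.2903; IV: 0.145817.
By total probability, P(X > 9.4) = 0.2·0.461538 + 0.4·0.0734529 + 0.2·0.2903 + 0.2·0.145817 = 0.208912.

0.209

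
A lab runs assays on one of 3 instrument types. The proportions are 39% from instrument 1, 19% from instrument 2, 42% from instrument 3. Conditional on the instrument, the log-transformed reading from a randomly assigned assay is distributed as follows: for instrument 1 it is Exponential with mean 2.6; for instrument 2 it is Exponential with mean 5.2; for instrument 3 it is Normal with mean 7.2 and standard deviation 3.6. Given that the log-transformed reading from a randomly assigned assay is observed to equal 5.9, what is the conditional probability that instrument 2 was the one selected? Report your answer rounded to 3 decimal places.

0.166

Likelihoods f(5.9 | ·): 1: 0.039766; 2: 0.0618357; 3: 0.103822.
Posterior ∝ prior × likelihood. Numerator for 2: 0.19·0.0618357 = 0.0117488.
Normalizing constant: 0.39·0.039766 + 0.19·0.0618357 + 0.42·0.103822 = 0.070863.
P(2 | observation) = 0.0117488 / 0.070863 = 0.165796.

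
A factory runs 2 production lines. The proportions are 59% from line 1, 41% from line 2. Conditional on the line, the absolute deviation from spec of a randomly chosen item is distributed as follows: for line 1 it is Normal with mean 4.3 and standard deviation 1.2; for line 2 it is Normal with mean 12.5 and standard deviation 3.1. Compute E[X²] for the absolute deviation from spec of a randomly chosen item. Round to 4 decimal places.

79.7613

For each component E[X²] = Var + (mean)², giving 1: 19.93; 2: 165.86.
Overall E[X²] = 0.59·19.93 + 0.41·165.86 = 79.7613.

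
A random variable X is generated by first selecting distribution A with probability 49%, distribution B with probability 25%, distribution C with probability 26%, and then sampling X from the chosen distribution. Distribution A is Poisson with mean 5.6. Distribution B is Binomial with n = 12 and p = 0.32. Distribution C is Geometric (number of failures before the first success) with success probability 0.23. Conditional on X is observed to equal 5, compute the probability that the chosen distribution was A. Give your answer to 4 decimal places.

0.5774

Likelihoods P(X=5 | ·): A: 0.169711; B: 0.178664; C: 0.062256.
Posterior ∝ prior × likelihood. Numerator for A: 0.49·0.169711 = 0.0831584.
Normalizing constant: 0.49·0.169711 + 0.25·0.178664 + 0.26·0.062256 = 0.144011.
P(A | observation) = 0.0831584 / 0.144011 = 0.577445.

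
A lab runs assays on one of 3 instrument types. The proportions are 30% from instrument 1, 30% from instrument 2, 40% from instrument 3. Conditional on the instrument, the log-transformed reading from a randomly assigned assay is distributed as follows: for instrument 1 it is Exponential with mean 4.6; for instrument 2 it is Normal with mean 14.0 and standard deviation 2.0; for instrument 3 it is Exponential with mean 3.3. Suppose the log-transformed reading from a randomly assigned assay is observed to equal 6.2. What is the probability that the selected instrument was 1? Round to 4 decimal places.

0.4774

Likelihoods f(6.2 | ·): 1: 0.0564792; 2: 9.93277e-05; 3: 0.0462955.
Posterior ∝ prior × likelihood. Numerator for 1: 0.3·0.0564792 = 0.0169438.
Normalizing constant: 0.3·0.0564792 + 0.3·9.93277e-05 + 0.4·0.0462955 = 0.0354918.
P(1 | observation) = 0.0169438 / 0.0354918 = 0.4774.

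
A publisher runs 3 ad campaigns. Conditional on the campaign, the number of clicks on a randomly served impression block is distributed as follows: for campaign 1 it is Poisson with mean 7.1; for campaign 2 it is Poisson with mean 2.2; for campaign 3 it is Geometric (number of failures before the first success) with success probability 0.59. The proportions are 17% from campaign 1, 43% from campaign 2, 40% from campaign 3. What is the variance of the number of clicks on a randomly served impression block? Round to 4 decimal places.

7.5586

Per component, 1: μ=7.1, E[X²]=57.51; 2: μ=2.2, E[X²]=7.04; 3: μ=0.694915, E[X²]=1.66073.
E[X] = 0.17·7.1 + 0.43·2.2 + 0.4·0.694915 = 2.43097.
E[X²] = 0.17·57.51 + 0.43·7.04 + 0.4·1.66073 = 13.4682.
Var(X) = E[X²] − (E[X])² = 13.4682 − 5.9096 = 7.5586.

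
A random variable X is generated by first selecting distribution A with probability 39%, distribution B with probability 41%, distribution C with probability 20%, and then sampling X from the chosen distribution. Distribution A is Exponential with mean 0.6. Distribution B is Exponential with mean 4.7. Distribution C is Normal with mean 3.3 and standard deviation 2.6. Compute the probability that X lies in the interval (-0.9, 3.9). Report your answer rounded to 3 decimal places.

0.728

Conditional on each component, P(-0.9 < X < 3.9): A: 0.998497; B: 0.563858; C: 0.538139.
By total probability, P(-0.9 < X < 3.9) = 0.39·0.998497 + 0.41·0.563858 + 0.2·0.538139 = 0.728223.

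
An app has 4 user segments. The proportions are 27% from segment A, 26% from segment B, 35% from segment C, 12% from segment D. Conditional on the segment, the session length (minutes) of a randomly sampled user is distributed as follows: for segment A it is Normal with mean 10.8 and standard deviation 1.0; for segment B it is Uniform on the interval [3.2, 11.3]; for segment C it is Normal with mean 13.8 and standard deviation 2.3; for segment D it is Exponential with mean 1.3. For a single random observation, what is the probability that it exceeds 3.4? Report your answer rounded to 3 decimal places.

Conditional on each segment, P(X > 3.4): A: 1; B: 0.975309; C: 0.999997; D: 0.0731397.
By total probability, P(X > 3.4) = 0.27·1 + 0.26·0.975309 + 0.35·0.999997 + 0.12·0.0731397 = 0.882356.

0.882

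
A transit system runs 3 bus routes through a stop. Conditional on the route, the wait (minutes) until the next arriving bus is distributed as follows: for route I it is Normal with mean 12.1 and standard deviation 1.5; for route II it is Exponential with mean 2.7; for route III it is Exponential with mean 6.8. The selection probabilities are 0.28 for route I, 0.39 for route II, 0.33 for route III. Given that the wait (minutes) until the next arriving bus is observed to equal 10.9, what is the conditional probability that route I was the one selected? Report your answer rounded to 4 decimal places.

0.8145

Likelihoods f(10.9 | ·): I: 0.193128; II: 0.00653692; III: 0.0296035.
Posterior ∝ prior × likelihood. Numerator for I: 0.28·0.193128 = 0.0540758.
Normalizing constant: 0.28·0.193128 + 0.39·0.00653692 + 0.33·0.0296035 = 0.0663943.
P(I | observation) = 0.0540758 / 0.0663943 = 0.814464.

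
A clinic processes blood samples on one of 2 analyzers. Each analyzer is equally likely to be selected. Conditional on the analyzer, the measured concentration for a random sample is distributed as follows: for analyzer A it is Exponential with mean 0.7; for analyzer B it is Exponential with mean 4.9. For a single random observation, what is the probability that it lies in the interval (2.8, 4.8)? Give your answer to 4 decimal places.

Conditional on each analyzer, P(2.8 < X < 4.8): A: 0.0172637; B: 0.189254.
By total probability, P(2.8 < X < 4.8) = 0.5·0.0172637 + 0.5·0.189254 = 0.103259.

0.1033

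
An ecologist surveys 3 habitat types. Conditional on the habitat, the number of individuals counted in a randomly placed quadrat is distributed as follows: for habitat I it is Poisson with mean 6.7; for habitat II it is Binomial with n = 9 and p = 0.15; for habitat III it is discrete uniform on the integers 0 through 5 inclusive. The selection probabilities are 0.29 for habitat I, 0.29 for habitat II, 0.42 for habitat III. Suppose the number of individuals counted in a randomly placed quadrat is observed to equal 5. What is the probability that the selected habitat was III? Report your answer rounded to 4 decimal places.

Likelihoods P(X=5 | ·): I: 0.13849; II: 0.00499462; III: 0.166667.
Posterior ∝ prior × likelihood. Numerator for III: 0.42·0.166667 = 0.07.
Normalizing constant: 0.29·0.13849 + 0.29·0.00499462 + 0.42·0.166667 = 0.111611.
P(III | observation) = 0.07 / 0.111611 = 0.62718.

0.6272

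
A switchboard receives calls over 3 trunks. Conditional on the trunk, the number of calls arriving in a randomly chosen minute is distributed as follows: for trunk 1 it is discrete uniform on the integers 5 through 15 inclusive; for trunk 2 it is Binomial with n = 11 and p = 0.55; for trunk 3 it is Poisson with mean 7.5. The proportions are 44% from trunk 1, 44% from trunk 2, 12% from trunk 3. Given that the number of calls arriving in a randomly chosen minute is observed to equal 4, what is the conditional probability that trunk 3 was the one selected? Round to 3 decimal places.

0.150

Likelihoods P(X=4 | ·): 1: 0; 2: 0.112837; 3: 0.0729164.
Posterior ∝ prior × likelihood. Numerator for 3: 0.12·0.0729164 = 0.00874997.
Normalizing constant: 0.44·0 + 0.44·0.112837 + 0.12·0.0729164 = 0.0583983.
P(3 | observation) = 0.00874997 / 0.0583983 = 0.149832.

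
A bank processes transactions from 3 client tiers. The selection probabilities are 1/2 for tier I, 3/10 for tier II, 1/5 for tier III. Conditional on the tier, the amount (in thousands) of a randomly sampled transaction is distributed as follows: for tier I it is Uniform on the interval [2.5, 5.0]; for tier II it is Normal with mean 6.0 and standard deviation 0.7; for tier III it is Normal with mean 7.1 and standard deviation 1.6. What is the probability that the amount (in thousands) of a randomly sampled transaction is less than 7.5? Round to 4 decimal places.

Conditional on each tier, P(X < 7.5): I: 1; II: 0.983938; III: 0.598706.
By total probability, P(X < 7.5) = 0.5·1 + 0.3·0.983938 + 0.2·0.598706 = 0.914923.

0.9149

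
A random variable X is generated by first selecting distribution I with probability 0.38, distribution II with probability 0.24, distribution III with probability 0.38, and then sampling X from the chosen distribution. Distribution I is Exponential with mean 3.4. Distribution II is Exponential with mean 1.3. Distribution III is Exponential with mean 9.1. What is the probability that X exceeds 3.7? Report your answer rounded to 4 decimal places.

0.3950

Conditional on each component, P(X > 3.7): I: 0.33681; II: 0.0580672; III: 0.665915.
By total probability, P(X > 3.7) = 0.38·0.33681 + 0.24·0.0580672 + 0.38·0.665915 = 0.394972.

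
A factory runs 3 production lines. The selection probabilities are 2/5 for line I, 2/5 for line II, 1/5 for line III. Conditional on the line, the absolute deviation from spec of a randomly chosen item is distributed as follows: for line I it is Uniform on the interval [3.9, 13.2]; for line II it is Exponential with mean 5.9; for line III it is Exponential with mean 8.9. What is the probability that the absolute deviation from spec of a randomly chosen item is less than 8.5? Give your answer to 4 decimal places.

Conditional on each line, P(X < 8.5): I: 0.494624; II: 0.763233; III: 0.615209.
By total probability, P(X < 8.5) = 0.4·0.494624 + 0.4·0.763233 + 0.2·0.615209 = 0.626184.

0.6262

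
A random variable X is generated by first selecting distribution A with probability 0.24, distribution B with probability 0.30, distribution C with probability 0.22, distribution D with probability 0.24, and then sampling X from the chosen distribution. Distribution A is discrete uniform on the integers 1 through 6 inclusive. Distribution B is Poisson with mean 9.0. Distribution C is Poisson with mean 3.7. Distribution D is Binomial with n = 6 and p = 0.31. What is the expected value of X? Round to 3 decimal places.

4.800

Component means — A: 3.5; B: 9; C: 3.7; D: 1.86.
E[X] = 0.24·3.5 + 0.3·9 + 0.22·3.7 + 0.24·1.86 = 4.8004.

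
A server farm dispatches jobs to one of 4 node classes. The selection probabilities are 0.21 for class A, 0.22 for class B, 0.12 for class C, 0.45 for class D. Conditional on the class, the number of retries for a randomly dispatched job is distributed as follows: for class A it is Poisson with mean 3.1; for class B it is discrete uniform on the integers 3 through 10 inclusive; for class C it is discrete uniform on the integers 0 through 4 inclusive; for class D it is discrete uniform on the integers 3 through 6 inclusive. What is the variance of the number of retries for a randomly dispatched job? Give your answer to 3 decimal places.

Per component, A: μ=3.1, E[X²]=12.71; B: μ=6.5, E[X²]=47.5; C: μ=2, E[X²]=6; D: μ=4.5, E[X²]=21.5.
E[X] = 0.21·3.1 + 0.22·6.5 + 0.12·2 + 0.45·4.5 = 4.346.
E[X²] = 0.21·12.71 + 0.22·47.5 + 0.12·6 + 0.45·21.5 = 23.5141.
Var(X) = E[X²] − (E[X])² = 23.5141 − 18.8877 = 4.62638.

4.626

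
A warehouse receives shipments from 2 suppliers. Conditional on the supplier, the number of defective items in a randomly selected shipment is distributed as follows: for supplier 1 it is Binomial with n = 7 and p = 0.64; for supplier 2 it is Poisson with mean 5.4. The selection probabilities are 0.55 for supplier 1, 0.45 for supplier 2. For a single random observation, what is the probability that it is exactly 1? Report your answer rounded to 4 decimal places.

0.0163

Conditional on each supplier, P(X = 1): 1: 0.00975198; 2: 0.0243895.
By total probability, P(X = 1) = 0.55·0.00975198 + 0.45·0.0243895 = 0.0163389.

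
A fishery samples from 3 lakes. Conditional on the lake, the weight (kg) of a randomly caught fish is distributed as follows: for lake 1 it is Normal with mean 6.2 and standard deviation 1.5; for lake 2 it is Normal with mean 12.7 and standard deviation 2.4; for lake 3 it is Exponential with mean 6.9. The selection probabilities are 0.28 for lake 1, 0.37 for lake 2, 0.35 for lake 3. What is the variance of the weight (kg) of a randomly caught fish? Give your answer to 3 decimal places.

28.206

Per component, 1: μ=6.2, E[X²]=40.69; 2: μ=12.7, E[X²]=167.05; 3: μ=6.9, E[X²]=95.22.
E[X] = 0.28·6.2 + 0.37·12.7 + 0.35·6.9 = 8.85.
E[X²] = 0.28·40.69 + 0.37·167.05 + 0.35·95.22 = 106.529.
Var(X) = E[X²] − (E[X])² = 106.529 − 78.3225 = 28.2062.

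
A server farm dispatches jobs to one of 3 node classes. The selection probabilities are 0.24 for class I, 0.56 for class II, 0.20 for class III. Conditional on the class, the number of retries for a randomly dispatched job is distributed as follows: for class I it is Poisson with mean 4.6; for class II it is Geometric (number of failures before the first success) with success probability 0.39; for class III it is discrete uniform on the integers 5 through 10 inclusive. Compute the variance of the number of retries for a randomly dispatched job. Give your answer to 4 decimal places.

Per component, I: μ=4.6, E[X²]=25.76; II: μ=1.5641, E[X²]=6.45694; III: μ=7.5, E[X²]=59.1667.
E[X] = 0.24·4.6 + 0.56·1.5641 + 0.2·7.5 = 3.4799.
E[X²] = 0.24·25.76 + 0.56·6.45694 + 0.2·59.1667 = 21.6316.
Var(X) = E[X²] − (E[X])² = 21.6316 − 12.1097 = 9.52193.

9.5219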